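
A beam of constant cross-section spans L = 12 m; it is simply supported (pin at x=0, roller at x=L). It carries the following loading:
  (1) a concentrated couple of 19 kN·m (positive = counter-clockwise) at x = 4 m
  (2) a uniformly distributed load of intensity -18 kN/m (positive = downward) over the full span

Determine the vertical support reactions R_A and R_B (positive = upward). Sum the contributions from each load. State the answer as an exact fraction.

Load 1 — applied couple M₀=19 kN·m at a=4 m (b=L-a=8):
  R_A = M₀/L = 19/12 kN
  R_B = -M₀/L = -19/12 kN
Load 2 — uniform load w=-18 kN/m over full span:
  R_A = wL/2 = (-18)·12/2 = -108 kN
  R_B = wL/2 = (-18)·12/2 = -108 kN
Superposition: R_A = -1277/12 kN, R_B = -1315/12 kN

R_A = -1277/12 kN, R_B = -1315/12 kN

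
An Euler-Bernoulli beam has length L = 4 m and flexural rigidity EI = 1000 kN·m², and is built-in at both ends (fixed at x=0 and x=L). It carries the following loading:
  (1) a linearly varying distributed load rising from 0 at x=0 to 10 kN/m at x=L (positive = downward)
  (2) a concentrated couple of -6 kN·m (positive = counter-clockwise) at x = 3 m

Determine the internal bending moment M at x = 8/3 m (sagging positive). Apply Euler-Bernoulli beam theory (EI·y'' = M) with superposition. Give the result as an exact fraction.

M(8/3) = 91/648 kN·m

Load 1 — triangular load w₀=10 kN/m (0→w₀ over full span):
  M_1 = 3w₀Lx/20 - w₀L²/30 - w₀x³/(6L) = 3·10·4·(8/3)/20 - 10·4²/30 - 10·(8/3)³/(6·4) = 224/81 kN·m
Load 2 — applied couple M₀=-6 kN·m at a=3 m (b=L-a=1):
  M_2 = R_Ax - M_A  [x≤a] with R_A=-27/16, M_A=-15/8 = (-27/16)·(8/3) - (-15/8) = -21/8 kN·m
Superposition: M = Σ M_i = 91/648 kN·m ≈ 0.140432 kN·m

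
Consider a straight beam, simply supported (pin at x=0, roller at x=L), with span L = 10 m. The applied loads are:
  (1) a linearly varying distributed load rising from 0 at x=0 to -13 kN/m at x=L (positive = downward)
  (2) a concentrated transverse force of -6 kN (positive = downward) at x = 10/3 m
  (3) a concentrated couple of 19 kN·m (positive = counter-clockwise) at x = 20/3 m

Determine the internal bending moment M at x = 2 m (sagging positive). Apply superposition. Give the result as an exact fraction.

M(2) = -229/5 kN·m

Load 1 — triangular load w₀=-13 kN/m (0→w₀ over full span):
  M_1 = w₀Lx/6 - w₀x³/(6L) = (-13)·10·2/6 - (-13)·2³/(6·10) = -208/5 kN·m
Load 2 — point force P=-6 kN at a=10/3 m (b=L-a=20/3):
  M_2 = Pbx/L  [x≤a] = (-6)·(20/3)·2/10 = -8 kN·m
Load 3 — applied couple M₀=19 kN·m at a=20/3 m (b=L-a=10/3):
  M_3 = M₀x/L  [x≤a] = 19·2/10 = 19/5 kN·m
Superposition: M = Σ M_i = -229/5 kN·m ≈ -45.800000 kN·m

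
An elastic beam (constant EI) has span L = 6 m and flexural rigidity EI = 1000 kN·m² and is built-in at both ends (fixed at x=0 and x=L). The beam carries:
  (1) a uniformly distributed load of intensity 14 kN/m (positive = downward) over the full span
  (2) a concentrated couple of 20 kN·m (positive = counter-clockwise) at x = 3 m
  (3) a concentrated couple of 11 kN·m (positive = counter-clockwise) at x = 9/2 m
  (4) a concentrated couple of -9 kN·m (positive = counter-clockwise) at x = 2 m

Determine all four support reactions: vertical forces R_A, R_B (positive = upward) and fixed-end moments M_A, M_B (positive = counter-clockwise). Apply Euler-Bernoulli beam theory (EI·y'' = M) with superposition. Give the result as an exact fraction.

R_A = 753/16 kN, M_A = 807/16 kN·m, R_B = 591/16 kN, M_B = -673/16 kN·m

Load 1 — uniform load w=14 kN/m over full span:
  R_A = wL/2 = 14·6/2 = 42 kN
  M_A = wL²/12 = 14·6²/12 = 42 kN·m
  R_B = wL/2 = 14·6/2 = 42 kN
  M_B = -wL²/12 = -14·6²/12 = -42 kN·m
Load 2 — applied couple M₀=20 kN·m at a=3 m (b=L-a=3):
  R_A = 6M₀ab/L³ = 6·20·3·3/6³ = 5 kN
  M_A = M₀b(2a-b)/L² = 20·3·(2·3-3)/6² = 5 kN·m
  R_B = -6M₀ab/L³ = -6·20·3·3/6³ = -5 kN
  M_B = M₀a(2b-a)/L² = 20·3·(2·3-3)/6² = 5 kN·m
Load 3 — applied couple M₀=11 kN·m at a=9/2 m (b=L-a=3/2):
  R_A = 6M₀ab/L³ = 6·11·(9/2)·(3/2)/6³ = 33/16 kN
  M_A = M₀b(2a-b)/L² = 11·(3/2)·(2·(9/2)-(3/2))/6² = 55/16 kN·m
  R_B = -6M₀ab/L³ = -6·11·(9/2)·(3/2)/6³ = -33/16 kN
  M_B = M₀a(2b-a)/L² = 11·(9/2)·(2·(3/2)-(9/2))/6² = -33/16 kN·m
Load 4 — applied couple M₀=-9 kN·m at a=2 m (b=L-a=4):
  R_A = 6M₀ab/L³ = 6·(-9)·2·4/6³ = -2 kN
  M_A = M₀b(2a-b)/L² = (-9)·4·(2·2-4)/6² = 0 kN·m
  R_B = -6M₀ab/L³ = -6·(-9)·2·4/6³ = 2 kN
  M_B = M₀a(2b-a)/L² = (-9)·2·(2·4-2)/6² = -3 kN·m
Superposition: R_A = 753/16 kN, M_A = 807/16 kN·m, R_B = 591/16 kN, M_B = -673/16 kN·m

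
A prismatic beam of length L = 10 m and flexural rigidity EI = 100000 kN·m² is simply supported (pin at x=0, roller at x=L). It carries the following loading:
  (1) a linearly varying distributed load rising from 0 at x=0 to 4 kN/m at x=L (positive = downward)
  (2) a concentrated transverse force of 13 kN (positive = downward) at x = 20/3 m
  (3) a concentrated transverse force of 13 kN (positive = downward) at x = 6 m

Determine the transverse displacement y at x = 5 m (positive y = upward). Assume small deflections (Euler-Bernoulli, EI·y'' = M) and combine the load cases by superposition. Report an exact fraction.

Load 1 — triangular load w₀=4 kN/m (0→w₀ over full span):
  y_1 = -w₀x(7L⁴-10L²x²+3x⁴)/(360LEI) = -4·5·(7·10⁴-10·10²·5²+3·5⁴)/(360·10·100000) = -1/384 m
Load 2 — point force P=13 kN at a=20/3 m (b=L-a=10/3):
  y_2 = -Pbx(L²-b²-x²)/(6LEI)  [x≤a] = -13·(10/3)·5·(10²-(10/3)²-5²)/(6·10·100000) = -299/129600 m
Load 3 — point force P=13 kN at a=6 m (b=L-a=4):
  y_3 = -Pbx(L²-b²-x²)/(6LEI)  [x≤a] = -13·4·5·(10²-4²-5²)/(6·10·100000) = -767/300000 m
Superposition: y = Σ y_i = -241961/32400000 m ≈ -0.007468 m

y(5) = -241961/32400000 m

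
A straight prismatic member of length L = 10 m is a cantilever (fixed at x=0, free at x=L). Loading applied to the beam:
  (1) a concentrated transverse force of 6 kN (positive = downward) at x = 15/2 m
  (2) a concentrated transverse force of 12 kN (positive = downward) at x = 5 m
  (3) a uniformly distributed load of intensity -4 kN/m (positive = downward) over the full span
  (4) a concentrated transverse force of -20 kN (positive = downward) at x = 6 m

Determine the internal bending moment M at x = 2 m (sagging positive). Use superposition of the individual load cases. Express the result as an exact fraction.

Load 1 — point force P=6 kN at a=15/2 m (b=L-a=5/2):
  M_1 = -P(a-x)  [x≤a] = -6·((15/2)-2) = -33 kN·m
Load 2 — point force P=12 kN at a=5 m (b=L-a=5):
  M_2 = -P(a-x)  [x≤a] = -12·(5-2) = -36 kN·m
Load 3 — uniform load w=-4 kN/m over full span:
  M_3 = -w(L-x)²/2 = -(-4)·(10-2)²/2 = 128 kN·m
Load 4 — point force P=-20 kN at a=6 m (b=L-a=4):
  M_4 = -P(a-x)  [x≤a] = -(-20)·(6-2) = 80 kN·m
Superposition: M = Σ M_i = 139 kN·m ≈ 139.000000 kN·m

M(2) = 139 kN·m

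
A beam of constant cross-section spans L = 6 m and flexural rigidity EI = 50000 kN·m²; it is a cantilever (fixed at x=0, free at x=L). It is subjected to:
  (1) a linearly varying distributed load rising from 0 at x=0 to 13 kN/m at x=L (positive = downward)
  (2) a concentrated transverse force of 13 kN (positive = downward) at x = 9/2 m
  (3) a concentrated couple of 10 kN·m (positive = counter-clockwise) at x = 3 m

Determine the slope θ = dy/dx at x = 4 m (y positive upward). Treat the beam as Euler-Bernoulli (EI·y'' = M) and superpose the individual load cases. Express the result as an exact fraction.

Load 1 — triangular load w₀=13 kN/m (0→w₀ over full span):
  θ_1 = (w₀Lx²/4-w₀L²x/3-w₀x⁴/(24L))/EI = (13·6·4²/4-13·6²·4/3-13·4⁴/(24·6))/50000 = -377/56250 rad
Load 2 — point force P=13 kN at a=9/2 m (b=L-a=3/2):
  θ_2 = -Px(2a-x)/(2EI)  [x≤a] = -13·4·(2·(9/2)-4)/(2·50000) = -13/5000 rad
Load 3 — applied couple M₀=10 kN·m at a=3 m (b=L-a=3):
  θ_3 = M₀a/EI  [x>a] = 10·3/50000 = 3/5000 rad
Superposition: θ = Σ θ_i = -979/112500 rad ≈ -0.008702 rad

θ(4) = -979/112500 rad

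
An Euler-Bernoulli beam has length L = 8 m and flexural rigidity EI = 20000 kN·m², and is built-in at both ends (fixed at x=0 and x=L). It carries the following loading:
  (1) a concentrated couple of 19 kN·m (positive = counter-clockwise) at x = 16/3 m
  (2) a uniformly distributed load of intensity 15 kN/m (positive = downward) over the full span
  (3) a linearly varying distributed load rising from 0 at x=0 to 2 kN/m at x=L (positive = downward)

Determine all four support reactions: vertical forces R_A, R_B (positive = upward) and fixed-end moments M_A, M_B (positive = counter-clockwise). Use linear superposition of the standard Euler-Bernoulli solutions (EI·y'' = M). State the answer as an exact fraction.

Load 1 — applied couple M₀=19 kN·m at a=16/3 m (b=L-a=8/3):
  R_A = 6M₀ab/L³ = 6·19·(16/3)·(8/3)/8³ = 19/6 kN
  M_A = M₀b(2a-b)/L² = 19·(8/3)·(2·(16/3)-(8/3))/8² = 19/3 kN·m
  R_B = -6M₀ab/L³ = -6·19·(16/3)·(8/3)/8³ = -19/6 kN
  M_B = M₀a(2b-a)/L² = 19·(16/3)·(2·(8/3)-(16/3))/8² = 0 kN·m
Load 2 — uniform load w=15 kN/m over full span:
  R_A = wL/2 = 15·8/2 = 60 kN
  M_A = wL²/12 = 15·8²/12 = 80 kN·m
  R_B = wL/2 = 15·8/2 = 60 kN
  M_B = -wL²/12 = -15·8²/12 = -80 kN·m
Load 3 — triangular load w₀=2 kN/m (0→w₀ over full span):
  R_A = 3w₀L/20 = 3·2·8/20 = 12/5 kN
  M_A = w₀L²/30 = 2·8²/30 = 64/15 kN·m
  R_B = 7w₀L/20 = 7·2·8/20 = 28/5 kN
  M_B = -w₀L²/20 = -2·8²/20 = -32/5 kN·m
Superposition: R_A = 1967/30 kN, M_A = 453/5 kN·m, R_B = 1873/30 kN, M_B = -432/5 kN·m

R_A = 1967/30 kN, M_A = 453/5 kN·m, R_B = 1873/30 kN, M_B = -432/5 kN·m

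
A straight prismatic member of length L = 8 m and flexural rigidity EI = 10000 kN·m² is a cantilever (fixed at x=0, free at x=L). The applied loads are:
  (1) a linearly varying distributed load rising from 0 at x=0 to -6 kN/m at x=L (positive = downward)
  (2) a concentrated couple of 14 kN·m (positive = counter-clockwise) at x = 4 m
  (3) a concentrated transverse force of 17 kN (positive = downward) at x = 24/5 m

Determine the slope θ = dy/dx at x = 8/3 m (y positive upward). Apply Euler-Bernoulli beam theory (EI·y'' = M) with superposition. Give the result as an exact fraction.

θ(8/3) = 3487/253125 rad

Load 1 — triangular load w₀=-6 kN/m (0→w₀ over full span):
  θ_1 = (w₀Lx²/4-w₀L²x/3-w₀x⁴/(24L))/EI = ((-6)·8·(8/3)²/4-(-6)·8²·(8/3)/3-(-6)·(8/3)⁴/(24·8))/10000 = 1304/50625 rad
Load 2 — applied couple M₀=14 kN·m at a=4 m (b=L-a=4):
  θ_2 = M₀x/EI  [x≤a] = 14·(8/3)/10000 = 7/1875 rad
Load 3 — point force P=17 kN at a=24/5 m (b=L-a=16/5):
  θ_3 = -Px(2a-x)/(2EI)  [x≤a] = -17·(8/3)·(2·(24/5)-(8/3))/(2·10000) = -442/28125 rad
Superposition: θ = Σ θ_i = 3487/253125 rad ≈ 0.013776 rad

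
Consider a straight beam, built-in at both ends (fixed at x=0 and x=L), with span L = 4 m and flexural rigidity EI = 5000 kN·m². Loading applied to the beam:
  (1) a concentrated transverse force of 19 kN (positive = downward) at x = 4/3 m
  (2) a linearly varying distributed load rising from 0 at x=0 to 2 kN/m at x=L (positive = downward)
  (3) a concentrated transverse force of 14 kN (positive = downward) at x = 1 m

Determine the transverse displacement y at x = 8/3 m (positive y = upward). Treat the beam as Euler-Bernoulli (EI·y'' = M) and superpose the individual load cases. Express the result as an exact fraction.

Load 1 — point force P=19 kN at a=4/3 m (b=L-a=8/3):
  y_1 = -Pa²(L-x)²(3bL-(3b+a)(L-x))/(6L³EI)  [x>a] = -19·(4/3)²·(4-(8/3))²·(3·(8/3)·4-(3·(8/3)+(4/3))·(4-(8/3)))/(6·4³·5000) = -836/1366875 m
Load 2 — triangular load w₀=2 kN/m (0→w₀ over full span):
  y_2 = -w₀x²(L-x)²(x+2L)/(120LEI) = -2·(8/3)²·(4-(8/3))²·((8/3)+2·4)/(120·4·5000) = -256/2278125 m
Load 3 — point force P=14 kN at a=1 m (b=L-a=3):
  y_3 = -Pa²(L-x)²(3bL-(3b+a)(L-x))/(6L³EI)  [x>a] = -14·1²·(4-(8/3))²·(3·3·4-(3·3+1)·(4-(8/3)))/(6·4³·5000) = -119/405000 m
Superposition: y = Σ y_i = -55649/54675000 m ≈ -0.001018 m

y(8/3) = -55649/54675000 m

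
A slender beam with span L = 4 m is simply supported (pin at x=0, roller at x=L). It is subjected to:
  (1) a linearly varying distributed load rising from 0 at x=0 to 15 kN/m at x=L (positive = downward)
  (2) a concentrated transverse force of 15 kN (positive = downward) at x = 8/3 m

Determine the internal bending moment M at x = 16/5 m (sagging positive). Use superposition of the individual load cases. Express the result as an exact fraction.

M(16/5) = 488/25 kN·m

Load 1 — triangular load w₀=15 kN/m (0→w₀ over full span):
  M_1 = w₀Lx/6 - w₀x³/(6L) = 15·4·(16/5)/6 - 15·(16/5)³/(6·4) = 288/25 kN·m
Load 2 — point force P=15 kN at a=8/3 m (b=L-a=4/3):
  M_2 = Pa(L-x)/L  [x>a] = 15·(8/3)·(4-(16/5))/4 = 8 kN·m
Superposition: M = Σ M_i = 488/25 kN·m ≈ 19.520000 kN·m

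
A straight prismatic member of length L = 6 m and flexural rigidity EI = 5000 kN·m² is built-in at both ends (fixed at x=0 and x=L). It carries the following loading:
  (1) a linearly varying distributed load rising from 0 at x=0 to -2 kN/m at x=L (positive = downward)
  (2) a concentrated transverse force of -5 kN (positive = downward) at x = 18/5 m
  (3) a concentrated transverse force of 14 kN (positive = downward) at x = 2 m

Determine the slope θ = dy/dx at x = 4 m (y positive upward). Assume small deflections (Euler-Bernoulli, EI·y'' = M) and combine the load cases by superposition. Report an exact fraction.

θ(4) = 601/1687500 rad

Load 1 — triangular load w₀=-2 kN/m (0→w₀ over full span):
  θ_1 = -w₀(2x(L-x)(L-2x)(x+2L)+x²(L-x)²)/(120LEI) = -(-2)·(2·4·(6-4)·(6-2·4)·(4+2·6)+4²·(6-4)²)/(120·6·5000) = -7/28125 rad
Load 2 — point force P=-5 kN at a=18/5 m (b=L-a=12/5):
  θ_2 = Pa²(L-x)(2bL-(3b+a)(L-x))/(2L³EI)  [x>a] = (-5)·(18/5)²·(6-4)·(2·(12/5)·6-(3·(12/5)+(18/5))·(6-4))/(2·6³·5000) = -27/62500 rad
Load 3 — point force P=14 kN at a=2 m (b=L-a=4):
  θ_3 = Pa²(L-x)(2bL-(3b+a)(L-x))/(2L³EI)  [x>a] = 14·2²·(6-4)·(2·4·6-(3·4+2)·(6-4))/(2·6³·5000) = 7/6750 rad
Superposition: θ = Σ θ_i = 601/1687500 rad ≈ 0.000356 rad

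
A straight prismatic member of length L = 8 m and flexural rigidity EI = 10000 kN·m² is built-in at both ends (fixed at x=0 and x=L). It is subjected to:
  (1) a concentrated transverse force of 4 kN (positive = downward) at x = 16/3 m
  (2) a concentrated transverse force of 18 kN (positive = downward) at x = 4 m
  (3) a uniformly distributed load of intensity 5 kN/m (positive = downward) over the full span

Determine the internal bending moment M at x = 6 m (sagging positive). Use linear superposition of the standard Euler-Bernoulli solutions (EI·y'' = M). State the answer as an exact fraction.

Load 1 — point force P=4 kN at a=16/3 m (b=L-a=8/3):
  M_1 = Pa²(a+3b)(L-x)/L³ - Pa²b/L²  [x>a] = 4·(16/3)²·((16/3)+3·(8/3))·(8-6)/8³ - 4·(16/3)²·(8/3)/8² = 32/27 kN·m
Load 2 — point force P=18 kN at a=4 m (b=L-a=4):
  M_2 = Pa²(a+3b)(L-x)/L³ - Pa²b/L²  [x>a] = 18·4²·(4+3·4)·(8-6)/8³ - 18·4²·4/8² = 0 kN·m
Load 3 — uniform load w=5 kN/m over full span:
  M_3 = wLx/2 - wL²/12 - wx²/2 = 5·8·6/2 - 5·8²/12 - 5·6²/2 = 10/3 kN·m
Superposition: M = Σ M_i = 122/27 kN·m ≈ 4.518519 kN·m

M(6) = 122/27 kN·m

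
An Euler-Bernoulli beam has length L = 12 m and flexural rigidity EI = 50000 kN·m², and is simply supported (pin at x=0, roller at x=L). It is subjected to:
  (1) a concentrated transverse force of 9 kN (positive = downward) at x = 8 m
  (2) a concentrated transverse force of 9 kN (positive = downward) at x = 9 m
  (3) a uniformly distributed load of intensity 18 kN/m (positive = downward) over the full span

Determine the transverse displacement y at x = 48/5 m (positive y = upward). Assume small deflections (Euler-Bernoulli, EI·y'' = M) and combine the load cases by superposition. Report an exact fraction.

y(48/5) = -4023969/62500000 m

Load 1 — point force P=9 kN at a=8 m (b=L-a=4):
  y_1 = -Pa(L-x)(2Lx-a²-x²)/(6LEI)  [x>a] = -9·8·(12-(48/5))·(2·12·(48/5)-8²-(48/5)²)/(6·12·50000) = -1392/390625 m
Load 2 — point force P=9 kN at a=9 m (b=L-a=3):
  y_2 = -Pa(L-x)(2Lx-a²-x²)/(6LEI)  [x>a] = -9·9·(12-(48/5))·(2·12·(48/5)-9²-(48/5)²)/(6·12·50000) = -38637/12500000 m
Load 3 — uniform load w=18 kN/m over full span:
  y_3 = -wx(L³-2Lx²+x³)/(24EI) = -18·(48/5)·(12³-2·12·(48/5)²+(48/5)³)/(24·50000) = -112752/1953125 m
Superposition: y = Σ y_i = -4023969/62500000 m ≈ -0.064384 m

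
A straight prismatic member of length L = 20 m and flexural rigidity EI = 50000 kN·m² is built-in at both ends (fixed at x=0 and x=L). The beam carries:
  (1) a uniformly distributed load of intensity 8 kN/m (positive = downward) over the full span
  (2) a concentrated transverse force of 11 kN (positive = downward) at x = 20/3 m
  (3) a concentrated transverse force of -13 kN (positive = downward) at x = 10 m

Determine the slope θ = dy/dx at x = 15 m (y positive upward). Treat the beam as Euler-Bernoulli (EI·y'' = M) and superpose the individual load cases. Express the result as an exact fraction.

θ(15) = 223/24000 rad

Load 1 — uniform load w=8 kN/m over full span:
  θ_1 = -wx(L-x)(L-2x)/(12EI) = -8·15·(20-15)·(20-2·15)/(12·50000) = 1/100 rad
Load 2 — point force P=11 kN at a=20/3 m (b=L-a=40/3):
  θ_2 = Pa²(L-x)(2bL-(3b+a)(L-x))/(2L³EI)  [x>a] = 11·(20/3)²·(20-15)·(2·(40/3)·20-(3·(40/3)+(20/3))·(20-15))/(2·20³·50000) = 11/12000 rad
Load 3 — point force P=-13 kN at a=10 m (b=L-a=10):
  θ_3 = Pa²(L-x)(2bL-(3b+a)(L-x))/(2L³EI)  [x>a] = (-13)·10²·(20-15)·(2·10·20-(3·10+10)·(20-15))/(2·20³·50000) = -13/8000 rad
Superposition: θ = Σ θ_i = 223/24000 rad ≈ 0.009292 rad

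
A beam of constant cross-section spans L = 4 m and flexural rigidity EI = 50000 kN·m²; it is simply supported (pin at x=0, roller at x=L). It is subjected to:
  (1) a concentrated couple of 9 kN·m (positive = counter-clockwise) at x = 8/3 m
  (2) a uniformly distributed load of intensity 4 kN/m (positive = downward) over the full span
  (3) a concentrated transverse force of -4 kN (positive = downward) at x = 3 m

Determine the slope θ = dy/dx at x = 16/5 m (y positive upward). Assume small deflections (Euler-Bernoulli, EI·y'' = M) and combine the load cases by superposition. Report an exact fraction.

Load 1 — applied couple M₀=9 kN·m at a=8/3 m (b=L-a=4/3):
  θ_1 = (M₀x²/(2L)-M₀(x-a)+C₁)/EI  [x>a] with C₁=M₀(3b²-L²)/(6L)=-4 = (9·(16/5)²/(2·4)-9·((16/5)-(8/3))+(-4))/50000 = 17/312500 rad
Load 2 — uniform load w=4 kN/m over full span:
  θ_2 = -w(L³-6Lx²+4x³)/(24EI) = -4·(4³-6·4·(16/5)²+4·(16/5)³)/(24·50000) = 66/390625 rad
Load 3 — point force P=-4 kN at a=3 m (b=L-a=1):
  θ_3 = -Pa(2L²-6Lx+3x²+a²)/(6LEI)  [x>a] = -(-4)·3·(2·4²-6·4·(16/5)+3·(16/5)²+3²)/(6·4·50000) = -127/2500000 rad
Superposition: θ = Σ θ_i = 2157/12500000 rad ≈ 0.000173 rad

θ(16/5) = 2157/12500000 rad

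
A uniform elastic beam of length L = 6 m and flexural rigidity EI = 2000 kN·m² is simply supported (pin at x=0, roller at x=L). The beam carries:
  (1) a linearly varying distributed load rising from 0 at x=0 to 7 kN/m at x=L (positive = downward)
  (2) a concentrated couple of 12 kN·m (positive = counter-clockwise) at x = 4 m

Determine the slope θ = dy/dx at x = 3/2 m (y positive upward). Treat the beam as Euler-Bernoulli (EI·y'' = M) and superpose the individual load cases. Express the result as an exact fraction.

θ(3/2) = -35227/2560000 rad

Load 1 — triangular load w₀=7 kN/m (0→w₀ over full span):
  θ_1 = -w₀(7L⁴-30L²x²+15x⁴)/(360LEI) = -7·(7·6⁴-30·6²·(3/2)²+15·(3/2)⁴)/(360·6·2000) = -27867/2560000 rad
Load 2 — applied couple M₀=12 kN·m at a=4 m (b=L-a=2):
  θ_2 = (M₀x²/(2L)+C₁)/EI  [x≤a] with C₁=M₀(3b²-L²)/(6L)=-8 = (12·(3/2)²/(2·6)+(-8))/2000 = -23/8000 rad
Superposition: θ = Σ θ_i = -35227/2560000 rad ≈ -0.013761 rad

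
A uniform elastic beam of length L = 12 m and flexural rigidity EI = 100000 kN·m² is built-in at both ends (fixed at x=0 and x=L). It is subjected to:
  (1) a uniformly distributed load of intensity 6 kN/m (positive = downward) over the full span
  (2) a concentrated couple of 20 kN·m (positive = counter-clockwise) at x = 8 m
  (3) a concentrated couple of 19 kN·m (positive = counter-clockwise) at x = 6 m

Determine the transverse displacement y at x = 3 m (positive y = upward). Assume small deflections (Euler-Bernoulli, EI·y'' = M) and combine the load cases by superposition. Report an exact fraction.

y(3) = -3407/1600000 m

Load 1 — uniform load w=6 kN/m over full span:
  y_1 = -wx²(L-x)²/(24EI) = -6·3²·(12-3)²/(24·100000) = -729/400000 m
Load 2 — applied couple M₀=20 kN·m at a=8 m (b=L-a=4):
  y_2 = (R_Ax³/6 - M_Ax²/2)/EI  [x≤a] with R_A=20/9, M_A=20/3 = ((20/9)·3³/6 - (20/3)·3²/2)/100000 = -1/5000 m
Load 3 — applied couple M₀=19 kN·m at a=6 m (b=L-a=6):
  y_3 = (R_Ax³/6 - M_Ax²/2)/EI  [x≤a] with R_A=19/8, M_A=19/4 = ((19/8)·3³/6 - (19/4)·3²/2)/100000 = -171/1600000 m
Superposition: y = Σ y_i = -3407/1600000 m ≈ -0.002129 m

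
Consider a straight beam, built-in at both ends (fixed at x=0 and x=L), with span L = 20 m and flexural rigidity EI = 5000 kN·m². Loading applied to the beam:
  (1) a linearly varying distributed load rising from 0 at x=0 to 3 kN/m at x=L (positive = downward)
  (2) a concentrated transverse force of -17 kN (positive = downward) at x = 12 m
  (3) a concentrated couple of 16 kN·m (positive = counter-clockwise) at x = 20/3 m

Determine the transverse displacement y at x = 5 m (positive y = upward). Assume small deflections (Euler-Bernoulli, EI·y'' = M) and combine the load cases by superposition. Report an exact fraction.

Load 1 — triangular load w₀=3 kN/m (0→w₀ over full span):
  y_1 = -w₀x²(L-x)²(x+2L)/(120LEI) = -3·5²·(20-5)²·(5+2·20)/(120·20·5000) = -81/1280 m
Load 2 — point force P=-17 kN at a=12 m (b=L-a=8):
  y_2 = -Pb²x²(3aL-(3a+b)x)/(6L³EI)  [x≤a] = -(-17)·8²·5²·(3·12·20-(3·12+8)·5)/(6·20³·5000) = 17/300 m
Load 3 — applied couple M₀=16 kN·m at a=20/3 m (b=L-a=40/3):
  y_3 = (R_Ax³/6 - M_Ax²/2)/EI  [x≤a] with R_A=16/15, M_A=0 = ((16/15)·5³/6 - 0·5²/2)/5000 = 1/225 m
Superposition: y = Σ y_i = -5/2304 m ≈ -0.002170 m

y(5) = -5/2304 m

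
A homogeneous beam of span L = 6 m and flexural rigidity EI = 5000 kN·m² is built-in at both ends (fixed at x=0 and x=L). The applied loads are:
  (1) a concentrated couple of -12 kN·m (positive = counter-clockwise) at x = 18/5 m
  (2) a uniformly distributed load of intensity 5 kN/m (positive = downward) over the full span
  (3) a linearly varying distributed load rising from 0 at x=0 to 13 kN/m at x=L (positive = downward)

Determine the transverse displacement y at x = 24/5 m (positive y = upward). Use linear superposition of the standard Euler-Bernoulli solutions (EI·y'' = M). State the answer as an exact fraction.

y(24/5) = -33561/9765625 m

Load 1 — applied couple M₀=-12 kN·m at a=18/5 m (b=L-a=12/5):
  y_1 = (R_Ax³/6 - M_Ax²/2 - M₀(x-a)²/2)/EI  [x>a] with R_A=-72/25, M_A=-96/25 = ((-72/25)·(24/5)³/6 - (-96/25)·(24/5)²/2 - (-12)·((24/5)-(18/5))²/2)/5000 = -81/1953125 m
Load 2 — uniform load w=5 kN/m over full span:
  y_2 = -wx²(L-x)²/(24EI) = -5·(24/5)²·(6-(24/5))²/(24·5000) = -108/78125 m
Load 3 — triangular load w₀=13 kN/m (0→w₀ over full span):
  y_3 = -w₀x²(L-x)²(x+2L)/(120LEI) = -13·(24/5)²·(6-(24/5))²·((24/5)+2·6)/(120·6·5000) = -19656/9765625 m
Superposition: y = Σ y_i = -33561/9765625 m ≈ -0.003437 m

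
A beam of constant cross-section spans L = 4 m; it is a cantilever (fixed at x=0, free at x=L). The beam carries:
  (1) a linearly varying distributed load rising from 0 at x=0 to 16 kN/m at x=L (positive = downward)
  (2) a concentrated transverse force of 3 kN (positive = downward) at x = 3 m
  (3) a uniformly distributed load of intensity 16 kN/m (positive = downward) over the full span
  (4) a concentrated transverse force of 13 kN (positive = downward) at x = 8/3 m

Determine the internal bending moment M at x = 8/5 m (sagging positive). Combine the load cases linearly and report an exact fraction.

M(8/5) = -37879/375 kN·m

Load 1 — triangular load w₀=16 kN/m (0→w₀ over full span):
  M_1 = w₀Lx/2 - w₀L²/3 - w₀x³/(6L) = 16·4·(8/5)/2 - 16·4²/3 - 16·(8/5)³/(6·4) = -4608/125 kN·m
Load 2 — point force P=3 kN at a=3 m (b=L-a=1):
  M_2 = -P(a-x)  [x≤a] = -3·(3-(8/5)) = -21/5 kN·m
Load 3 — uniform load w=16 kN/m over full span:
  M_3 = -w(L-x)²/2 = -16·(4-(8/5))²/2 = -1152/25 kN·m
Load 4 — point force P=13 kN at a=8/3 m (b=L-a=4/3):
  M_4 = -P(a-x)  [x≤a] = -13·((8/3)-(8/5)) = -208/15 kN·m
Superposition: M = Σ M_i = -37879/375 kN·m ≈ -101.010667 kN·m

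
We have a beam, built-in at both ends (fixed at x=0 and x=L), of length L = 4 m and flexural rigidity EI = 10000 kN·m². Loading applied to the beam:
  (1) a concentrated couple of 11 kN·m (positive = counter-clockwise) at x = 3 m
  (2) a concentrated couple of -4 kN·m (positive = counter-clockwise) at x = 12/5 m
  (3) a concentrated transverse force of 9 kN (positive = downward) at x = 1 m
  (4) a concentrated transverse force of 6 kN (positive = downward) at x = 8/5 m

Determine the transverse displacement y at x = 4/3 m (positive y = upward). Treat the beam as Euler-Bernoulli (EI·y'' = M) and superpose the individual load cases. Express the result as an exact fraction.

Load 1 — applied couple M₀=11 kN·m at a=3 m (b=L-a=1):
  y_1 = (R_Ax³/6 - M_Ax²/2)/EI  [x≤a] with R_A=99/32, M_A=55/16 = ((99/32)·(4/3)³/6 - (55/16)·(4/3)²/2)/10000 = -11/60000 m
Load 2 — applied couple M₀=-4 kN·m at a=12/5 m (b=L-a=8/5):
  y_2 = (R_Ax³/6 - M_Ax²/2)/EI  [x≤a] with R_A=-36/25, M_A=-32/25 = ((-36/25)·(4/3)³/6 - (-32/25)·(4/3)²/2)/10000 = 8/140625 m
Load 3 — point force P=9 kN at a=1 m (b=L-a=3):
  y_3 = -Pa²(L-x)²(3bL-(3b+a)(L-x))/(6L³EI)  [x>a] = -9·1²·(4-(4/3))²·(3·3·4-(3·3+1)·(4-(4/3)))/(6·4³·10000) = -7/45000 m
Load 4 — point force P=6 kN at a=8/5 m (b=L-a=12/5):
  y_4 = -Pb²x²(3aL-(3a+b)x)/(6L³EI)  [x≤a] = -6·(12/5)²·(4/3)²·(3·(8/5)·4-(3·(8/5)+(12/5))·(4/3))/(6·4³·10000) = -12/78125 m
Superposition: y = Σ y_i = -1089/2500000 m ≈ -0.000436 m

y(4/3) = -1089/2500000 m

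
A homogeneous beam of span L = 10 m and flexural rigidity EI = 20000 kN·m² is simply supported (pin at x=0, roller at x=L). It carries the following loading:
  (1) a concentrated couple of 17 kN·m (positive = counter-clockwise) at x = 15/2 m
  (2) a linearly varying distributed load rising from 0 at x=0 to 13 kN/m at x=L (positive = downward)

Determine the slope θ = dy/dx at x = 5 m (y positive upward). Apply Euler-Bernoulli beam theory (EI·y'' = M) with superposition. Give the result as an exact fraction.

θ(5) = -253/288000 rad

Load 1 — applied couple M₀=17 kN·m at a=15/2 m (b=L-a=5/2):
  θ_1 = (M₀x²/(2L)+C₁)/EI  [x≤a] with C₁=M₀(3b²-L²)/(6L)=-1105/48 = (17·5²/(2·10)+(-1105/48))/20000 = -17/192000 rad
Load 2 — triangular load w₀=13 kN/m (0→w₀ over full span):
  θ_2 = -w₀(7L⁴-30L²x²+15x⁴)/(360LEI) = -13·(7·10⁴-30·10²·5²+15·5⁴)/(360·10·20000) = -91/115200 rad
Superposition: θ = Σ θ_i = -253/288000 rad ≈ -0.000878 rad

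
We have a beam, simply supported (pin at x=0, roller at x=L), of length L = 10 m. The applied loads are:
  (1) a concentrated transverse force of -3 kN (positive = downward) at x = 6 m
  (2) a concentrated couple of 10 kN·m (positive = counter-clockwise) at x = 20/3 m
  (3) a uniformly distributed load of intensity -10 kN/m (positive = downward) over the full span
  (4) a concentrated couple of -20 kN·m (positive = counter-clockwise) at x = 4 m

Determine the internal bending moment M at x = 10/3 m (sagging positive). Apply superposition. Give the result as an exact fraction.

M(10/3) = -1066/9 kN·m

Load 1 — point force P=-3 kN at a=6 m (b=L-a=4):
  M_1 = Pbx/L  [x≤a] = (-3)·4·(10/3)/10 = -4 kN·m
Load 2 — applied couple M₀=10 kN·m at a=20/3 m (b=L-a=10/3):
  M_2 = M₀x/L  [x≤a] = 10·(10/3)/10 = 10/3 kN·m
Load 3 — uniform load w=-10 kN/m over full span:
  M_3 = wx(L-x)/2 = (-10)·(10/3)·(10-(10/3))/2 = -1000/9 kN·m
Load 4 — applied couple M₀=-20 kN·m at a=4 m (b=L-a=6):
  M_4 = M₀x/L  [x≤a] = (-20)·(10/3)/10 = -20/3 kN·m
Superposition: M = Σ M_i = -1066/9 kN·m ≈ -118.444444 kN·m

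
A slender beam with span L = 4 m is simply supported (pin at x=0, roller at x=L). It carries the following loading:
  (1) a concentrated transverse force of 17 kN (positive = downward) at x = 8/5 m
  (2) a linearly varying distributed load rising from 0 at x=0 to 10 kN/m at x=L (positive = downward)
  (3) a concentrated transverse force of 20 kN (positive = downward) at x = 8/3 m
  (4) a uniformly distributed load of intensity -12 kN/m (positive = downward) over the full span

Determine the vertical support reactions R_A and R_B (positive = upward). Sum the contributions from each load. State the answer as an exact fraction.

Load 1 — point force P=17 kN at a=8/5 m (b=L-a=12/5):
  R_A = Pb/L = 17·(12/5)/4 = 51/5 kN
  R_B = Pa/L = 17·(8/5)/4 = 34/5 kN
Load 2 — triangular load w₀=10 kN/m (0→w₀ over full span):
  R_A = w₀L/6 = 10·4/6 = 20/3 kN
  R_B = w₀L/3 = 10·4/3 = 40/3 kN
Load 3 — point force P=20 kN at a=8/3 m (b=L-a=4/3):
  R_A = Pb/L = 20·(4/3)/4 = 20/3 kN
  R_B = Pa/L = 20·(8/3)/4 = 40/3 kN
Load 4 — uniform load w=-12 kN/m over full span:
  R_A = wL/2 = (-12)·4/2 = -24 kN
  R_B = wL/2 = (-12)·4/2 = -24 kN
Superposition: R_A = -7/15 kN, R_B = 142/15 kN

R_A = -7/15 kN, R_B = 142/15 kN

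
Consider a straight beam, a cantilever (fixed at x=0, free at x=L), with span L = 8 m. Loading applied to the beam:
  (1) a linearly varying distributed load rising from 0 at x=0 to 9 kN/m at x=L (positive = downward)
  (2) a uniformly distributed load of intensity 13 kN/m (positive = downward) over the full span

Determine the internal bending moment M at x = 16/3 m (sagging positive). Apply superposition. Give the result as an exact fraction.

M(16/3) = -224/3 kN·m

Load 1 — triangular load w₀=9 kN/m (0→w₀ over full span):
  M_1 = w₀Lx/2 - w₀L²/3 - w₀x³/(6L) = 9·8·(16/3)/2 - 9·8²/3 - 9·(16/3)³/(6·8) = -256/9 kN·m
Load 2 — uniform load w=13 kN/m over full span:
  M_2 = -w(L-x)²/2 = -13·(8-(16/3))²/2 = -416/9 kN·m
Superposition: M = Σ M_i = -224/3 kN·m ≈ -74.666667 kN·m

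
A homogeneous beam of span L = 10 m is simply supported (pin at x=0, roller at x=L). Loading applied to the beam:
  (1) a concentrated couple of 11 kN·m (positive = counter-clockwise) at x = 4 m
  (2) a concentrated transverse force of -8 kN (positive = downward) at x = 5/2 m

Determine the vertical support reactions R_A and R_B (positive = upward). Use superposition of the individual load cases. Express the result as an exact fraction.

R_A = -49/10 kN, R_B = -31/10 kN

Load 1 — applied couple M₀=11 kN·m at a=4 m (b=L-a=6):
  R_A = M₀/L = 11/10 kN
  R_B = -M₀/L = -11/10 kN
Load 2 — point force P=-8 kN at a=5/2 m (b=L-a=15/2):
  R_A = Pb/L = (-8)·(15/2)/10 = -6 kN
  R_B = Pa/L = (-8)·(5/2)/10 = -2 kN
Superposition: R_A = -49/10 kN, R_B = -31/10 kN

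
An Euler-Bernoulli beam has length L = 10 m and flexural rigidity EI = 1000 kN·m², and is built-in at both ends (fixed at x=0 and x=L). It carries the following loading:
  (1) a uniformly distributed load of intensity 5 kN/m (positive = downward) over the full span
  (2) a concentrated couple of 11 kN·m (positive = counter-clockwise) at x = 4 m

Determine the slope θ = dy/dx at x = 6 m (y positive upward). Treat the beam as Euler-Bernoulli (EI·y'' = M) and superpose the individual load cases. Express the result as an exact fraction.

θ(6) = 581/31250 rad

Load 1 — uniform load w=5 kN/m over full span:
  θ_1 = -wx(L-x)(L-2x)/(12EI) = -5·6·(10-6)·(10-2·6)/(12·1000) = 1/50 rad
Load 2 — applied couple M₀=11 kN·m at a=4 m (b=L-a=6):
  θ_2 = (R_Ax²/2 - M_Ax - M₀(x-a))/EI  [x>a] with R_A=198/125, M_A=33/25 = ((198/125)·6²/2 - (33/25)·6 - 11·(6-4))/1000 = -22/15625 rad
Superposition: θ = Σ θ_i = 581/31250 rad ≈ 0.018592 rad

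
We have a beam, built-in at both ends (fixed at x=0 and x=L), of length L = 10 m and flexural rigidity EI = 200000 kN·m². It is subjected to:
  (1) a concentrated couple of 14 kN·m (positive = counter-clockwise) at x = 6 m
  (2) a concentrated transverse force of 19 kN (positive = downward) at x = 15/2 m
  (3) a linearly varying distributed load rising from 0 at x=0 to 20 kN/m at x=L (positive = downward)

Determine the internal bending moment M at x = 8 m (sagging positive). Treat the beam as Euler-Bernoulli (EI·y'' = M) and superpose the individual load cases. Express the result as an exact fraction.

Load 1 — applied couple M₀=14 kN·m at a=6 m (b=L-a=4):
  M_1 = R_Ax - M_A - M₀  [x>a] with R_A=252/125, M_A=112/25 = (252/125)·8 - (112/25) - 14 = -294/125 kN·m
Load 2 — point force P=19 kN at a=15/2 m (b=L-a=5/2):
  M_2 = Pa²(a+3b)(L-x)/L³ - Pa²b/L²  [x>a] = 19·(15/2)²·((15/2)+3·(5/2))·(10-8)/10³ - 19·(15/2)²·(5/2)/10² = 171/32 kN·m
Load 3 — triangular load w₀=20 kN/m (0→w₀ over full span):
  M_3 = 3w₀Lx/20 - w₀L²/30 - w₀x³/(6L) = 3·20·10·8/20 - 20·10²/30 - 20·8³/(6·10) = 8/3 kN·m
Superposition: M = Σ M_i = 67901/12000 kN·m ≈ 5.658417 kN·m

M(8) = 67901/12000 kN·m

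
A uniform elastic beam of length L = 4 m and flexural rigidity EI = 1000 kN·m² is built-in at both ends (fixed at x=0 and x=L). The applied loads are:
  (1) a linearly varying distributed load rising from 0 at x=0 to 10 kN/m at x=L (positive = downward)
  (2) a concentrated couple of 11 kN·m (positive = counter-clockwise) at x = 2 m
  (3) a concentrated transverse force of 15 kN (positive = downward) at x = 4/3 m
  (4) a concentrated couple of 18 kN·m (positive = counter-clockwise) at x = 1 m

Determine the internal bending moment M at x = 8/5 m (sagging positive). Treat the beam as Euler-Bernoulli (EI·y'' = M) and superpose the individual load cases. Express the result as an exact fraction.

M(8/5) = 8593/1800 kN·m

Load 1 — triangular load w₀=10 kN/m (0→w₀ over full span):
  M_1 = 3w₀Lx/20 - w₀L²/30 - w₀x³/(6L) = 3·10·4·(8/5)/20 - 10·4²/30 - 10·(8/5)³/(6·4) = 64/25 kN·m
Load 2 — applied couple M₀=11 kN·m at a=2 m (b=L-a=2):
  M_2 = R_Ax - M_A  [x≤a] with R_A=33/8, M_A=11/4 = (33/8)·(8/5) - (11/4) = 77/20 kN·m
Load 3 — point force P=15 kN at a=4/3 m (b=L-a=8/3):
  M_3 = Pa²(a+3b)(L-x)/L³ - Pa²b/L²  [x>a] = 15·(4/3)²·((4/3)+3·(8/3))·(4-(8/5))/4³ - 15·(4/3)²·(8/3)/4² = 44/9 kN·m
Load 4 — applied couple M₀=18 kN·m at a=1 m (b=L-a=3):
  M_4 = R_Ax - M_A - M₀  [x>a] with R_A=81/16, M_A=-27/8 = (81/16)·(8/5) - (-27/8) - 18 = -261/40 kN·m
Superposition: M = Σ M_i = 8593/1800 kN·m ≈ 4.773889 kN·m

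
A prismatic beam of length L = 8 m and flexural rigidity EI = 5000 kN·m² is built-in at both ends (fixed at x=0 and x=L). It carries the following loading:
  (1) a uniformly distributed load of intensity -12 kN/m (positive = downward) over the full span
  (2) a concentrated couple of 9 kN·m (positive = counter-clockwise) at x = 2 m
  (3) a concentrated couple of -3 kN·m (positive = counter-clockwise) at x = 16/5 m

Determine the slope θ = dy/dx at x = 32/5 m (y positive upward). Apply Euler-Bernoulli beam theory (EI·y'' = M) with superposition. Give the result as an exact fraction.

Load 1 — uniform load w=-12 kN/m over full span:
  θ_1 = -wx(L-x)(L-2x)/(12EI) = -(-12)·(32/5)·(8-(32/5))·(8-2·(32/5))/(12·5000) = -768/78125 rad
Load 2 — applied couple M₀=9 kN·m at a=2 m (b=L-a=6):
  θ_2 = (R_Ax²/2 - M_Ax - M₀(x-a))/EI  [x>a] with R_A=81/64, M_A=-27/16 = ((81/64)·(32/5)²/2 - (-27/16)·(32/5) - 9·((32/5)-2))/5000 = -9/15625 rad
Load 3 — applied couple M₀=-3 kN·m at a=16/5 m (b=L-a=24/5):
  θ_3 = (R_Ax²/2 - M_Ax - M₀(x-a))/EI  [x>a] with R_A=-27/50, M_A=-9/25 = ((-27/50)·(32/5)²/2 - (-9/25)·(32/5) - (-3)·((32/5)-(16/5)))/5000 = 66/390625 rad
Superposition: θ = Σ θ_i = -3999/390625 rad ≈ -0.010237 rad

θ(32/5) = -3999/390625 rad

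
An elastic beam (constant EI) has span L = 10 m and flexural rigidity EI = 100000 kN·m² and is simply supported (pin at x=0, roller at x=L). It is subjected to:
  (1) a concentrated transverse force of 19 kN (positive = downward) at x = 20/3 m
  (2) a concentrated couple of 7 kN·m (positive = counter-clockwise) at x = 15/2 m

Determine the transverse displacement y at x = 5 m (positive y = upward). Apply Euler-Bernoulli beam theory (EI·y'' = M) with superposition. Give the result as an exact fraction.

Load 1 — point force P=19 kN at a=20/3 m (b=L-a=10/3):
  y_1 = -Pbx(L²-b²-x²)/(6LEI)  [x≤a] = -19·(10/3)·5·(10²-(10/3)²-5²)/(6·10·100000) = -437/129600 m
Load 2 — applied couple M₀=7 kN·m at a=15/2 m (b=L-a=5/2):
  y_2 = (M₀x³/(6L)+C₁x)/EI  [x≤a] with C₁=M₀(3b²-L²)/(6L)=-455/48 = (7·5³/(6·10)+(-455/48)·5)/100000 = -21/64000 m
Superposition: y = Σ y_i = -19181/5184000 m ≈ -0.003700 m

y(5) = -19181/5184000 m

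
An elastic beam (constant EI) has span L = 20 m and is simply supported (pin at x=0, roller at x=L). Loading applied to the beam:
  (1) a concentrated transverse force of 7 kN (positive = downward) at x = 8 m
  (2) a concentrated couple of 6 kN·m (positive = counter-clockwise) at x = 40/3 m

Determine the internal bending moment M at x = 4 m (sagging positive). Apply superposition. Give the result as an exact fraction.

Load 1 — point force P=7 kN at a=8 m (b=L-a=12):
  M_1 = Pbx/L  [x≤a] = 7·12·4/20 = 84/5 kN·m
Load 2 — applied couple M₀=6 kN·m at a=40/3 m (b=L-a=20/3):
  M_2 = M₀x/L  [x≤a] = 6·4/20 = 6/5 kN·m
Superposition: M = Σ M_i = 18 kN·m ≈ 18.000000 kN·m

M(4) = 18 kN·m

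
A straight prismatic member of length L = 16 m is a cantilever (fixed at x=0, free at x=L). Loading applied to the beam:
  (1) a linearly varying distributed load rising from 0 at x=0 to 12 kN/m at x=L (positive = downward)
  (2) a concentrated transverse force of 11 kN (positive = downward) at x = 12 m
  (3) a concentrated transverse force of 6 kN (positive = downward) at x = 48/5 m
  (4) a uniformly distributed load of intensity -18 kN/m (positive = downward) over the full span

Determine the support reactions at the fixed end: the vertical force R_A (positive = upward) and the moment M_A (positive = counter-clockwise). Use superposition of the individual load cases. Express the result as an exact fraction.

R_A = -175 kN, M_A = -5452/5 kN·m

Load 1 — triangular load w₀=12 kN/m (0→w₀ over full span):
  R_A = w₀L/2 = 12·16/2 = 96 kN
  M_A = w₀L²/3 = 12·16²/3 = 1024 kN·m
Load 2 — point force P=11 kN at a=12 m (b=L-a=4):
  R_A = P = 11 kN
  M_A = Pa = 11·12 = 132 kN·m
Load 3 — point force P=6 kN at a=48/5 m (b=L-a=32/5):
  R_A = P = 6 kN
  M_A = Pa = 6·(48/5) = 288/5 kN·m
Load 4 — uniform load w=-18 kN/m over full span:
  R_A = wL = (-18)·16 = -288 kN
  M_A = wL²/2 = (-18)·16²/2 = -2304 kN·m
Superposition: R_A = -175 kN, M_A = -5452/5 kN·m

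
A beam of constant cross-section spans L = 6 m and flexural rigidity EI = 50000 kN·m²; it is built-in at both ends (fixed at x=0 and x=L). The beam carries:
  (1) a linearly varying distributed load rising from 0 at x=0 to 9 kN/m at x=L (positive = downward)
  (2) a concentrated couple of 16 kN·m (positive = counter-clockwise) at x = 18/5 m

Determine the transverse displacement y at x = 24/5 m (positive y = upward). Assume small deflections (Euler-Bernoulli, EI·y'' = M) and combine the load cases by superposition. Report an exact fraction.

y(24/5) = -6534/48828125 m

Load 1 — triangular load w₀=9 kN/m (0→w₀ over full span):
  y_1 = -w₀x²(L-x)²(x+2L)/(120LEI) = -9·(24/5)²·(6-(24/5))²·((24/5)+2·6)/(120·6·50000) = -6804/48828125 m
Load 2 — applied couple M₀=16 kN·m at a=18/5 m (b=L-a=12/5):
  y_2 = (R_Ax³/6 - M_Ax²/2 - M₀(x-a)²/2)/EI  [x>a] with R_A=96/25, M_A=128/25 = ((96/25)·(24/5)³/6 - (128/25)·(24/5)²/2 - 16·((24/5)-(18/5))²/2)/50000 = 54/9765625 m
Superposition: y = Σ y_i = -6534/48828125 m ≈ -0.000134 m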